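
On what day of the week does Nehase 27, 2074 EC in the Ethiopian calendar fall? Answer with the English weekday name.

Wednesday

Equivalently 2 September 2082 Gregorian, JDN 2481740.
Since JDN mod 7 = 2 (0 = Monday), the day is Wednesday.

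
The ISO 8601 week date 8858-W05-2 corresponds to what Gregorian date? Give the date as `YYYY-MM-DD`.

8858-01-29

ISO week 1 of 8858 is the week containing the first Thursday of 8858.
Week 5, day 2 (Tuesday) lands on 8858-01-29.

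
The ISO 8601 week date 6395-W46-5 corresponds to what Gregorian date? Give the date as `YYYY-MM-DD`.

ISO week 1 of 6395 is the week containing the first Thursday of 6395.
Week 46, day 5 (Friday) lands on 6395-11-17.

6395-11-17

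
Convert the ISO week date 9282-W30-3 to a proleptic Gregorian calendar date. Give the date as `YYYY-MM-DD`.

ISO week 1 of 9282 is the week containing the first Thursday of 9282.
Week 30, day 3 (Wednesday) lands on 9282-07-22.

9282-07-22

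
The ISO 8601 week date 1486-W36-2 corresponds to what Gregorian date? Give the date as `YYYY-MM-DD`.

ISO week 1 of 1486 is the week containing the first Thursday of 1486.
Week 36, day 2 (Tuesday) lands on 1486-09-07.

1486-09-07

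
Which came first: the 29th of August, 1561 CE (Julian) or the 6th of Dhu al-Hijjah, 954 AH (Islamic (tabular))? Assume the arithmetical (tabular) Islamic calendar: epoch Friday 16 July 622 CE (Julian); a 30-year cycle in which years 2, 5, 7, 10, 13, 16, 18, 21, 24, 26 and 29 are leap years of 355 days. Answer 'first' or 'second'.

second

Converting both to JDN: 2291454 vs 2286481; the smaller is the second.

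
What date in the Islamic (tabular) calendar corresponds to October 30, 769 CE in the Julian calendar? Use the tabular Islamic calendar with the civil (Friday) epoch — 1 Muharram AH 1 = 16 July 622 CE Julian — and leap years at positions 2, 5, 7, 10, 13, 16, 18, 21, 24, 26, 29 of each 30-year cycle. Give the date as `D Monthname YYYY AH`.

24 Shawwal 152 AH

Julian Day Number of the source date = 2002238.
Converting JDN 2002238 to the tabular Islamic calendar gives 24 Shawwal 152 AH.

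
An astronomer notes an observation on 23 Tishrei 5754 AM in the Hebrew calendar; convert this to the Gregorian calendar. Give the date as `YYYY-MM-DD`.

1993-10-08

Both dates share Julian Day Number 2449269; in the Gregorian calendar that is 8 October 1993 CE.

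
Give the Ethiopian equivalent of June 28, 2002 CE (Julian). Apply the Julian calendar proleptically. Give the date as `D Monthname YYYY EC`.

4 Hamle 1994 EC

The source date corresponds to 11 July 2002 in the Gregorian calendar (JDN 2452467).
That day falls on 4 Hamle 1994 EC in the Ethiopian calendar.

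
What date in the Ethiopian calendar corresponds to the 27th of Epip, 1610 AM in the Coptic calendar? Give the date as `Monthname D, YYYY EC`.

Both dates share Julian Day Number 2413043; in the Ethiopian calendar that is 27 Hamle 1886 EC.

Hamle 27, 1886 EC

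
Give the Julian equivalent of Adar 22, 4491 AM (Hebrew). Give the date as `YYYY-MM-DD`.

Julian Day Number of the source date = 1988119.
Converting JDN 1988119 to the Julian calendar gives 5 March 731 CE.

0731-03-05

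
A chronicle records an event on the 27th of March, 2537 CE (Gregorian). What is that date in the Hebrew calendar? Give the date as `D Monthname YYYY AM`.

13 Adar II 6297 AM

Both dates share Julian Day Number 2647766; in the Hebrew calendar that is 13 Adar II 6297 AM.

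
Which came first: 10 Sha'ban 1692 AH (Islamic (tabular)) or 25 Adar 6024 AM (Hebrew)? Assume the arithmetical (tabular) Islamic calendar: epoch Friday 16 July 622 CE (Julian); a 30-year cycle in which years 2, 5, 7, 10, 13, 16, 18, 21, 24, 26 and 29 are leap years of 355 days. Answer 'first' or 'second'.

Converting both to JDN: 2547890 vs 2548052; the smaller is the first.

first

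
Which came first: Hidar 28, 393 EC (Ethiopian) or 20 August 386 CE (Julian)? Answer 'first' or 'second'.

Converting both to JDN: 1867486 vs 1862276; the smaller is the second.

second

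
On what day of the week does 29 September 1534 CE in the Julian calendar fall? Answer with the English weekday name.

This is JDN 2281623 (9 October 1534 Gregorian).
JDN 2281623 mod 7 = 1, and JDN 0 was a Monday, so this is a Tuesday.

Tuesday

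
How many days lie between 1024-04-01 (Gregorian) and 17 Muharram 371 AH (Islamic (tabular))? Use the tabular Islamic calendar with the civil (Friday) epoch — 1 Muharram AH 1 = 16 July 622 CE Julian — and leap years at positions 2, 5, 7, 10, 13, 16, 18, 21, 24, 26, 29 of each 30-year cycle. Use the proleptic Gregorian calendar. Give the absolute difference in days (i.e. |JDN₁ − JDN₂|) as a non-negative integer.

15587

JDN of the first date = 2095159.
JDN of the second date = 2079572.
|2079572 − 2095159| = 15587.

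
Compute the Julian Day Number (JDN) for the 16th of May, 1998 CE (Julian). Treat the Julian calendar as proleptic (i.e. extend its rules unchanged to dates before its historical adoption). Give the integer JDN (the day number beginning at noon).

In the Gregorian calendar the same day is 29 May 1998.
JDN 2451545 is 1 January 2000 CE (Gregorian); the target day is −582 days from there, so JDN = 2450963.

2450963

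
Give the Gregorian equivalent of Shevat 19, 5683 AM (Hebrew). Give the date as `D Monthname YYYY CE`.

5 February 1923 CE

Julian Day Number of the source date = 2423456.
Converting JDN 2423456 to the Gregorian calendar gives 5 February 1923 CE.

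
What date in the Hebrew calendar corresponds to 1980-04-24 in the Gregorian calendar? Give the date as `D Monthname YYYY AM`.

Both dates share Julian Day Number 2444354; in the Hebrew calendar that is 8 Iyar 5740 AM.

8 Iyar 5740 AM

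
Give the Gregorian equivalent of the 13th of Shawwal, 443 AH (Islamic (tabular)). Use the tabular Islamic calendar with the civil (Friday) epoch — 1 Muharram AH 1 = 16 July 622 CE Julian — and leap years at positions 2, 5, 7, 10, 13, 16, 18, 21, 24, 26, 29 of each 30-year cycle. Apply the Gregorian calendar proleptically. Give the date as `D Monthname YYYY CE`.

23 February 1052 CE

Both dates share Julian Day Number 2105348; in the Gregorian calendar that is 23 February 1052 CE.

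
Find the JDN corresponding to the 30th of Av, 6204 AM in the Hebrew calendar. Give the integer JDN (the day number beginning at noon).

2613939

In the Gregorian calendar the same day is 14 August 2444.
JDN 2451545 is 1 January 2000 CE (Gregorian); the target day is +162394 days from there, so JDN = 2613939.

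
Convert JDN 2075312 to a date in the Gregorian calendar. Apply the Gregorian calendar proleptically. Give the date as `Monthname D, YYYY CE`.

November 28, 969 CE

Counting from JDN 2299161 = 15 Oct 1582 gives an offset of -223849 days.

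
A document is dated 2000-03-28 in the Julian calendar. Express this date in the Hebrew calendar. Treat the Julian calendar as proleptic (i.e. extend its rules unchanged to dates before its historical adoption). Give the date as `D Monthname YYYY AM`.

Julian Day Number of the source date = 2451645.
Converting JDN 2451645 to the Hebrew calendar gives 5 Nisan 5760 AM.

5 Nisan 5760 AM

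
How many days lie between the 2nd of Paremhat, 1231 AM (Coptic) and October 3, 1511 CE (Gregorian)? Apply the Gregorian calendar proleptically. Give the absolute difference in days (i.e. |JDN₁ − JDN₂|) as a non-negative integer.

JDN of the first date = 2274468.
JDN of the second date = 2273216.
|2273216 − 2274468| = 1252.

1252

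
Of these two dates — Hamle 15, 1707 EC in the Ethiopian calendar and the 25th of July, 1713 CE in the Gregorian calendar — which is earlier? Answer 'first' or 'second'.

The two dates have Julian Day Numbers 2347651 and 2346926 respectively.
Since 2346926 < 2347651, the second date comes first.

second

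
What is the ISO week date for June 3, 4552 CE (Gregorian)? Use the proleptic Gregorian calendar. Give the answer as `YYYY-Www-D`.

The weekday is Saturday (ISO weekday 6).
That Saturday belongs to ISO week 22 of ISO year 4552.

4552-W22-6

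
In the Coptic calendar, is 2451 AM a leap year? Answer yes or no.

2451 mod 4 = 3; in the Coptic calendar a year is leap when year mod 4 = 3, so it is a leap year.

yes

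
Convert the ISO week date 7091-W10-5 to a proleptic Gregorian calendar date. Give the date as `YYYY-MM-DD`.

ISO week 1 of 7091 is the week containing the first Thursday of 7091.
Week 10, day 5 (Friday) lands on 7091-03-06.

7091-03-06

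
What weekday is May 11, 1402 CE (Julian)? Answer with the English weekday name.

In the proleptic Gregorian calendar this is 20 May 1402 (JDN 2233269).
JDN 2233269 mod 7 = 3, and JDN 0 was a Monday, so this is a Thursday.

Thursday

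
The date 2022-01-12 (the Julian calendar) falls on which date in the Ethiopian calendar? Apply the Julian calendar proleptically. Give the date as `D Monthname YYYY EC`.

Both dates share Julian Day Number 2459605; in the Ethiopian calendar that is 17 Tir 2014 EC.

17 Tir 2014 EC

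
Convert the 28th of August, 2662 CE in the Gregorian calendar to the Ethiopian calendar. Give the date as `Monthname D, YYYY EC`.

Both dates share Julian Day Number 2693575; in the Ethiopian calendar that is 17 Nehase 2654 EC.

Nehase 17, 2654 EC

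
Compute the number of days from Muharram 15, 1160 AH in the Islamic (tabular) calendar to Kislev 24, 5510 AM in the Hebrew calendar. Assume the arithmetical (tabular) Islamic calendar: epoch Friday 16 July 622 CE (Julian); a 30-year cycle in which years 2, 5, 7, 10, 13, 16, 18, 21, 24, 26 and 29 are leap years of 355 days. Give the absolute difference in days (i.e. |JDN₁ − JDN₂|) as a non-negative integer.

1042

JDN of the first date = 2359165.
JDN of the second date = 2360207.
|2360207 − 2359165| = 1042.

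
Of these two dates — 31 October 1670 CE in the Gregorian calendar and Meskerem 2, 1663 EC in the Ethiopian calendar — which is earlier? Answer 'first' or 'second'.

The two dates have Julian Day Numbers 2331319 and 2331267 respectively.
Since 2331267 < 2331319, the second date comes first.

second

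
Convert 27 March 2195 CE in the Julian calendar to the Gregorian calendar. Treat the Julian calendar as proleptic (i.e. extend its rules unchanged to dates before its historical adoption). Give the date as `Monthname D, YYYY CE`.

April 10, 2195 CE

At this point the Julian calendar is 14 days behind the Gregorian.
27 March 2195 Julian + 14 days → 10 April 2195 Gregorian.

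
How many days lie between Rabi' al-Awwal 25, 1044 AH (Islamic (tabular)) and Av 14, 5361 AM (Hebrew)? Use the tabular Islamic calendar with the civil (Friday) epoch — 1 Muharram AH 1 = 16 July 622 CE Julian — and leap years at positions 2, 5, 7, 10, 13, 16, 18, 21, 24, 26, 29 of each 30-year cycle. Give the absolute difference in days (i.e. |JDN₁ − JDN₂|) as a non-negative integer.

12090

JDN of the first date = 2318127.
JDN of the second date = 2306037.
|2306037 − 2318127| = 12090.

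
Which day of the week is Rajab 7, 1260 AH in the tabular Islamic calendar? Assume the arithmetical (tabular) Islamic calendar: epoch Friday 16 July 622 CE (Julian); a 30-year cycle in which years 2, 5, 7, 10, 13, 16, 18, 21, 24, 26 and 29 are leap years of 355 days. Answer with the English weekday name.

Tuesday

In the Gregorian calendar this is 23 July 1844 (JDN 2394771).
JDN 2394771 mod 7 = 1, and JDN 0 was a Monday, so this is a Tuesday.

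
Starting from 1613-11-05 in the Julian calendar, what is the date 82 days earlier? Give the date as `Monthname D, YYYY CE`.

Counting 82 days back from JDN 2310515 reaches JDN 2310433, which is August 15, 1613 CE.

August 15, 1613 CE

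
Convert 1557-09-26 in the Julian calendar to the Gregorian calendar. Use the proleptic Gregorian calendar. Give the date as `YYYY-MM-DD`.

The Julian–Gregorian offset here is 10 days (Julian trailing).
26 September 1557 Julian + 10 days → 6 October 1557 Gregorian.

1557-10-06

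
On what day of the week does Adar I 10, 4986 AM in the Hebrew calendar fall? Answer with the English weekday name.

This is JDN 2168894 (16 February 1226 Gregorian).
Since JDN mod 7 = 0 (0 = Monday), the day is Monday.

Monday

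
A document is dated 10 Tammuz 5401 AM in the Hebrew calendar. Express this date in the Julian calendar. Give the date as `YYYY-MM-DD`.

1641-06-08

Julian Day Number of the source date = 2320592.
Converting JDN 2320592 to the Julian calendar gives 8 June 1641 CE.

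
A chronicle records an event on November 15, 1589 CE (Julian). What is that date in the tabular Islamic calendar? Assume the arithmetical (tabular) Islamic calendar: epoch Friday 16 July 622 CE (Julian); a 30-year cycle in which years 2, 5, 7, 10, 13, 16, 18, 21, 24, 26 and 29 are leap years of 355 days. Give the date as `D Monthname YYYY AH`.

16 Muharram 998 AH

Both dates share Julian Day Number 2301759; in the tabular Islamic calendar that is 16 Muharram 998 AH.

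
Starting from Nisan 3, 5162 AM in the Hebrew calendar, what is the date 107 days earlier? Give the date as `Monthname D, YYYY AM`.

The starting date is JDN 2233204; 2233204 − 107 = 2233097.
JDN 2233097 corresponds to Kislev 14, 5162 AM.

Kislev 14, 5162 AM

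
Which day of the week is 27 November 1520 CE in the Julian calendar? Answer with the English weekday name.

This is JDN 2276569 (7 December 1520 Gregorian).
2276569 ≡ 1 (mod 7); counting from Monday = 0 gives Tuesday.

Tuesday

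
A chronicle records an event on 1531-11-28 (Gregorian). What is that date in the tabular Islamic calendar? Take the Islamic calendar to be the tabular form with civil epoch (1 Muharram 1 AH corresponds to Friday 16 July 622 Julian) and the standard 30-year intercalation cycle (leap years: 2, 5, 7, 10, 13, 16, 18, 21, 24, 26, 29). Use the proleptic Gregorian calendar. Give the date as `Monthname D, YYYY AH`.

Julian Day Number of the source date = 2280577.
Converting JDN 2280577 to the tabular Islamic calendar gives 7 Rabi' al-Thani 938 AH.

Rabi' al-Thani 7, 938 AH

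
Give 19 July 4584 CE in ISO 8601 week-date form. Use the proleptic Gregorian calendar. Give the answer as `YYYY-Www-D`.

4584-W30-1

The weekday is Monday (ISO weekday 1).
That Monday belongs to ISO week 30 of ISO year 4584.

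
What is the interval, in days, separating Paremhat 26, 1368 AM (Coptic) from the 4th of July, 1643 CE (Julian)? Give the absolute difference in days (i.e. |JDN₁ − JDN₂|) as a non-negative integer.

JDN of the first date = 2324532.
JDN of the second date = 2321348.
|2321348 − 2324532| = 3184.

3184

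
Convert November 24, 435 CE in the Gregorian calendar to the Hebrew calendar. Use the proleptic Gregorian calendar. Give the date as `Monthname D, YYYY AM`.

Kislev 16, 4196 AM

Julian Day Number of the source date = 1880268.
Converting JDN 1880268 to the Hebrew calendar gives 16 Kislev 4196 AM.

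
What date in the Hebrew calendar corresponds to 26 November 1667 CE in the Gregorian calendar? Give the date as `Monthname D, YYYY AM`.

Kislev 10, 5428 AM

Julian Day Number of the source date = 2330249.
Converting JDN 2330249 to the Hebrew calendar gives 10 Kislev 5428 AM.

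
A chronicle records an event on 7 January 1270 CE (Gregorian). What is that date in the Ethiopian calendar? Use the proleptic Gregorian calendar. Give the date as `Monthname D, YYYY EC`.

Julian Day Number of the source date = 2184925.
Converting JDN 2184925 to the Ethiopian calendar gives 5 Tir 1262 EC.

Tir 5, 1262 EC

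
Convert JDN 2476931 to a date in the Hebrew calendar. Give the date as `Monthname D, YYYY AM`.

Tammuz 14, 5829 AM

JDN 2476931 is 3 July 2069 in the Gregorian calendar.
In the Hebrew calendar that day is Tammuz 14, 5829 AM.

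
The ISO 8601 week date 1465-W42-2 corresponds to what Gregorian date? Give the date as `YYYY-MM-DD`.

1465-10-17

ISO week 1 of 1465 is the week containing the first Thursday of 1465.
Week 42, day 2 (Tuesday) lands on 1465-10-17.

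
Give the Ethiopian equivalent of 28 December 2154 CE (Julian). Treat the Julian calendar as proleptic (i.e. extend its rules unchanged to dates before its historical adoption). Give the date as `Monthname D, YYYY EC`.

Both dates share Julian Day Number 2508168; in the Ethiopian calendar that is 2 Tir 2147 EC.

Tir 2, 2147 EC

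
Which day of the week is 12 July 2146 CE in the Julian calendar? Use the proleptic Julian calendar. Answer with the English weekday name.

This is JDN 2505077 (26 July 2146 Gregorian).
2505077 ≡ 1 (mod 7); counting from Monday = 0 gives Tuesday.

Tuesday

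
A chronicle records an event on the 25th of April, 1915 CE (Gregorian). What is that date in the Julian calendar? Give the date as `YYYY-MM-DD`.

1915-04-12

At this point the Julian calendar is 13 days behind the Gregorian.
25 April 1915 Gregorian − 13 days → 12 April 1915 Julian.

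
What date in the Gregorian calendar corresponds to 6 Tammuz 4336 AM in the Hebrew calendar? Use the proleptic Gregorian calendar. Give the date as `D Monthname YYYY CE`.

21 June 576 CE

Both dates share Julian Day Number 1931612; in the Gregorian calendar that is 21 June 576 CE.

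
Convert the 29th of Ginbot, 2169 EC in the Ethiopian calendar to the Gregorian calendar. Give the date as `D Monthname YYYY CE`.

7 June 2177 CE

Julian Day Number of the source date = 2516351.
Converting JDN 2516351 to the Gregorian calendar gives 7 June 2177 CE.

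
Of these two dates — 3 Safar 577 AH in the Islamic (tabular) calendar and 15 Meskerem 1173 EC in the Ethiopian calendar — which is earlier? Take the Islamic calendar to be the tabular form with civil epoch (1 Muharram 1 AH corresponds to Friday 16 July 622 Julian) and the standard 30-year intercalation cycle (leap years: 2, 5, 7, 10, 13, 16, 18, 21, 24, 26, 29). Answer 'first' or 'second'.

First date → JDN 2152587; second date → JDN 2152308.
JDN 2152308 < JDN 2152587, so the second date is earlier.

second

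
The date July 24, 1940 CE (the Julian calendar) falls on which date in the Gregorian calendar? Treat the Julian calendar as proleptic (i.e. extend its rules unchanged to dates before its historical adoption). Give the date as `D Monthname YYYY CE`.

For dates in this range the Gregorian date is 13 days ahead of the Julian.
24 July 1940 Julian + 13 days → 6 August 1940 Gregorian.

6 August 1940 CE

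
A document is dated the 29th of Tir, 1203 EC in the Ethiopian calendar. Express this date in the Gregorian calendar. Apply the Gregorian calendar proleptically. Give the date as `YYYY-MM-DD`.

1211-01-31

Julian Day Number of the source date = 2163399.
Converting JDN 2163399 to the Gregorian calendar gives 31 January 1211 CE.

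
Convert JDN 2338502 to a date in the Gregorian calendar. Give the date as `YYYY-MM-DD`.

1690-07-01

Counting from JDN 2299161 = 15 Oct 1582 gives an offset of 39341 days.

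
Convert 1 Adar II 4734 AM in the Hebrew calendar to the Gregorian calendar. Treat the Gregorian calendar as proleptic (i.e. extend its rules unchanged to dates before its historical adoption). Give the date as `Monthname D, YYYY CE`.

March 2, 974 CE

Both dates share Julian Day Number 2076867; in the Gregorian calendar that is 2 March 974 CE.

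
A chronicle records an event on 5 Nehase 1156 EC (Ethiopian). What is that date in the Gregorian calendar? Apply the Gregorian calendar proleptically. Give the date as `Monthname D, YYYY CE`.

August 5, 1164 CE

Julian Day Number of the source date = 2146419.
Converting JDN 2146419 to the Gregorian calendar gives 5 August 1164 CE.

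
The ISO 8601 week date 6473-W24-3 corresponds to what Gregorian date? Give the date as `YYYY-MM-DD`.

ISO week 1 of 6473 is the week containing the first Thursday of 6473.
Week 24, day 3 (Wednesday) lands on 6473-06-14.

6473-06-14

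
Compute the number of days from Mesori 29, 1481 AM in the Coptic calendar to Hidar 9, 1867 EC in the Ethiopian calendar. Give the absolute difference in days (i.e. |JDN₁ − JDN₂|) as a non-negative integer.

JDN of the first date = 2365958.
JDN of the second date = 2405845.
|2405845 − 2365958| = 39887.

39887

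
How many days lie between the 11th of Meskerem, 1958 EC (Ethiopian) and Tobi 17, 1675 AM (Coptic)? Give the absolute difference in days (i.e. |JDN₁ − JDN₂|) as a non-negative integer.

First date → JDN 2439025; second date → JDN 2436594.
The interval is |2439025 − 2436594| = 2431 days.

2431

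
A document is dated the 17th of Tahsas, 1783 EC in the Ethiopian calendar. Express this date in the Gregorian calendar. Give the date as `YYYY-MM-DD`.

Julian Day Number of the source date = 2375202.
Converting JDN 2375202 to the Gregorian calendar gives 24 December 1790 CE.

1790-12-24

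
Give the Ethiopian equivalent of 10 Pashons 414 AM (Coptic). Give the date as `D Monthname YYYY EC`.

10 Ginbot 690 EC

Julian Day Number of the source date = 1976127.
Converting JDN 1976127 to the Ethiopian calendar gives 10 Ginbot 690 EC.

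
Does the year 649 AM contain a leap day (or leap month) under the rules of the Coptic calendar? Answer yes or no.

no

649 mod 4 = 1; in the Coptic calendar a year is leap when year mod 4 = 3, so it is a common year.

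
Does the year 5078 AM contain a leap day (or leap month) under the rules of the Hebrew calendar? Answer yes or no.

Hebrew year 5078 is year 5 of its 19-year Metonic cycle; leap years are at positions 3, 6, 8, 11, 14, 17, 19, so it is a common year (12 months).

no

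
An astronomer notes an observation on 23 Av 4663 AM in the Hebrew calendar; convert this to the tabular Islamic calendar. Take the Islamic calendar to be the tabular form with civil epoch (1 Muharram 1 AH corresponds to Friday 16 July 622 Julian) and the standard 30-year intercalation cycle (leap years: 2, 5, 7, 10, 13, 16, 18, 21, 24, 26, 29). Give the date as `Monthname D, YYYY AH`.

Ramadan 21, 290 AH

Both dates share Julian Day Number 2051108; in the tabular Islamic calendar that is 21 Ramadan 290 AH.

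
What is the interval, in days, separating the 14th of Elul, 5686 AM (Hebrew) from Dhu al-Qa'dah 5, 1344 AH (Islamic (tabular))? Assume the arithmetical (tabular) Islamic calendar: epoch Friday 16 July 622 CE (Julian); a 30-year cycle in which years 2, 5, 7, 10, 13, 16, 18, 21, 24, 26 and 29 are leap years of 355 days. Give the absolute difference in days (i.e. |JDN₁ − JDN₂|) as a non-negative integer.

99

First date → JDN 2424752; second date → JDN 2424653.
The interval is |2424752 − 2424653| = 99 days.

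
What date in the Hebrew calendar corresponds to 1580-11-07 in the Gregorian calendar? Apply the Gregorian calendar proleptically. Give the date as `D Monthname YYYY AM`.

Both dates share Julian Day Number 2298454; in the Hebrew calendar that is 19 Cheshvan 5341 AM.

19 Cheshvan 5341 AM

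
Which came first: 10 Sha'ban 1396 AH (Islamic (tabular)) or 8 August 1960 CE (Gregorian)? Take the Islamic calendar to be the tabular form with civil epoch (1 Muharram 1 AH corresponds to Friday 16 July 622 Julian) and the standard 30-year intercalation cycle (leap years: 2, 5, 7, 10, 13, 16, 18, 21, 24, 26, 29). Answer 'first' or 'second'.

First date → JDN 2442997; second date → JDN 2437155.
JDN 2437155 < JDN 2442997, so the second date is earlier.

second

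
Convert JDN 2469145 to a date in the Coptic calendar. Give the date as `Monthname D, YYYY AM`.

The Gregorian equivalent of JDN 2469145 is 9 March 2048.
In the Coptic calendar that day is Meshir 30, 1764 AM.

Meshir 30, 1764 AM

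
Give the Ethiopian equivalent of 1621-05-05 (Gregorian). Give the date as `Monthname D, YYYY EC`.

Julian Day Number of the source date = 2313243.
Converting JDN 2313243 to the Ethiopian calendar gives 30 Miyazya 1613 EC.

Miyazya 30, 1613 EC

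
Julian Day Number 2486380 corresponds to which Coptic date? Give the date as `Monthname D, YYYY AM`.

The Gregorian equivalent of JDN 2486380 is 17 May 2095.
In the Coptic calendar that day is Pashons 9, 1811 AM.

Pashons 9, 1811 AM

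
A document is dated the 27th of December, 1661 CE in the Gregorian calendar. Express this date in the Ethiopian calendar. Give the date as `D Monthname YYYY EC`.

Julian Day Number of the source date = 2328089.
Converting JDN 2328089 to the Ethiopian calendar gives 21 Tahsas 1654 EC.

21 Tahsas 1654 EC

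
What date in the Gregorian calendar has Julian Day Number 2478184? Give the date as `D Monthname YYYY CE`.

Counting from JDN 2299161 = 15 Oct 1582 gives an offset of 179023 days.

7 December 2072 CE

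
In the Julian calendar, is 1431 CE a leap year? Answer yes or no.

no

1431 mod 4 = 3, so it is a common year in the Julian calendar.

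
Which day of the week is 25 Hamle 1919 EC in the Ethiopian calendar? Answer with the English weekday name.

Monday

In the Gregorian calendar this is 1 August 1927 (JDN 2425094).
2425094 ≡ 0 (mod 7); counting from Monday = 0 gives Monday.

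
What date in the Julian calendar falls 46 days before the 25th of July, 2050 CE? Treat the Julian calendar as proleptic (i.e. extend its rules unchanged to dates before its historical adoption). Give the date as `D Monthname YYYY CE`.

9 June 2050 CE

JDN of the 25th of July, 2050 CE = 2470026.
2470026 − 46 = 2469980.
JDN 2469980 in the Julian calendar is 9 June 2050 CE.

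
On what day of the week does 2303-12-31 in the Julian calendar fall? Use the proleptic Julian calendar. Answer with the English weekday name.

Saturday

In the Gregorian calendar this is 16 January 2304 (JDN 2562593).
JDN 2562593 mod 7 = 5, and JDN 0 was a Monday, so this is a Saturday.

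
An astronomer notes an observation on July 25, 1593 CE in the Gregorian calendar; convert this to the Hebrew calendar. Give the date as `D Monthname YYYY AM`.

Both dates share Julian Day Number 2303097; in the Hebrew calendar that is 25 Tammuz 5353 AM.

25 Tammuz 5353 AM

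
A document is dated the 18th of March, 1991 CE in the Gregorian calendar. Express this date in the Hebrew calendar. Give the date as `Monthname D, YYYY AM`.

Both dates share Julian Day Number 2448334; in the Hebrew calendar that is 3 Nisan 5751 AM.

Nisan 3, 5751 AM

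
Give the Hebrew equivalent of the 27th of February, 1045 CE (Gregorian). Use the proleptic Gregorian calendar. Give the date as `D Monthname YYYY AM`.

2 Adar II 4805 AM

Julian Day Number of the source date = 2102796.
Converting JDN 2102796 to the Hebrew calendar gives 2 Adar II 4805 AM.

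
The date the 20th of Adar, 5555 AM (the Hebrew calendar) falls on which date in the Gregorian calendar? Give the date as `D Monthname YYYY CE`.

11 March 1795 CE

Both dates share Julian Day Number 2376740; in the Gregorian calendar that is 11 March 1795 CE.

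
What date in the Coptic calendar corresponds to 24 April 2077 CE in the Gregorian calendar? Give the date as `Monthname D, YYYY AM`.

Both dates share Julian Day Number 2479783; in the Coptic calendar that is 16 Parmouti 1793 AM.

Parmouti 16, 1793 AM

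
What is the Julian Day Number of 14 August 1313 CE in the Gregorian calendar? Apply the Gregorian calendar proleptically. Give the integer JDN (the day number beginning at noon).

2200849

JDN 2451545 is 1 January 2000 CE (Gregorian); the target day is −250696 days from there, so JDN = 2200849.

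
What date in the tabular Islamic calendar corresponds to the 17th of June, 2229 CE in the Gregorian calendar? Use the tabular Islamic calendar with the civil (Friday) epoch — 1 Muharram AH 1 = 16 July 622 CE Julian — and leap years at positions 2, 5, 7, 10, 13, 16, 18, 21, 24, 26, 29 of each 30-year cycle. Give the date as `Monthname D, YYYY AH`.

Rabi' al-Awwal 24, 1657 AH

Both dates share Julian Day Number 2535353; in the tabular Islamic calendar that is 24 Rabi' al-Awwal 1657 AH.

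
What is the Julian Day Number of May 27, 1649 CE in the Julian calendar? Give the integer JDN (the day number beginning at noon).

2323502

In the Gregorian calendar the same day is 6 June 1649.
JDN 2299161 is 15 October 1582 CE (Gregorian); the target day is +24341 days from there, so JDN = 2323502.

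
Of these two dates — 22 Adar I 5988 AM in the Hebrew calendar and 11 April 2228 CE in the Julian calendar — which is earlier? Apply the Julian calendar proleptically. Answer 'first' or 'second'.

The two dates have Julian Day Numbers 2534878 and 2534936 respectively.
Since 2534878 < 2534936, the first date comes first.

first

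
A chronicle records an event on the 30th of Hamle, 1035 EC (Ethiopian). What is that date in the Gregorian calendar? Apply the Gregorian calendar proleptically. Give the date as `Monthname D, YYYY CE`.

Julian Day Number of the source date = 2102218.
Converting JDN 2102218 to the Gregorian calendar gives 30 July 1043 CE.

July 30, 1043 CE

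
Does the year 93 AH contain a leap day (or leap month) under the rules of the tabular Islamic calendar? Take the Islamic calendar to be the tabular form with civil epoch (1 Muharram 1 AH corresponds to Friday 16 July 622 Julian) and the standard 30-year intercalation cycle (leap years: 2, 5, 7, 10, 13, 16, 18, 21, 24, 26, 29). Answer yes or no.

Year 93 AH is year 3 of its 30-year cycle; leap positions are 2, 5, 7, 10, 13, 16, 18, 21, 24, 26, 29, so it is a common year (354 days).

no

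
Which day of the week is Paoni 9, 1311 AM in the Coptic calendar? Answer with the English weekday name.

Tuesday

In the Gregorian calendar this is 13 June 1595 (JDN 2303785).
2303785 ≡ 1 (mod 7); counting from Monday = 0 gives Tuesday.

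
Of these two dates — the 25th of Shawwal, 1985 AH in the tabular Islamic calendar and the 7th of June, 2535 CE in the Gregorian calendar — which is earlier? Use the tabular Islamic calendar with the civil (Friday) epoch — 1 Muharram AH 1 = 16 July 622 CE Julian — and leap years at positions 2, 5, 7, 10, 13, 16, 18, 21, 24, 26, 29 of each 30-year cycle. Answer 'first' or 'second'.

second

The two dates have Julian Day Numbers 2651793 and 2647107 respectively.
Since 2647107 < 2651793, the second date comes first.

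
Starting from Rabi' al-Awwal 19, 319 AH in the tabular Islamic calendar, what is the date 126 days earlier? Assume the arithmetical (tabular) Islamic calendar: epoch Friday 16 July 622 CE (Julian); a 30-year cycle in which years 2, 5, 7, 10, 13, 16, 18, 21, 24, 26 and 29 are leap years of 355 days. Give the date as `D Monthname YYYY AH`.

12 Dhu al-Qa'dah 318 AH

JDN of Rabi' al-Awwal 19, 319 AH = 2061206.
2061206 − 126 = 2061080.
JDN 2061080 in the tabular Islamic calendar is 12 Dhu al-Qa'dah 318 AH.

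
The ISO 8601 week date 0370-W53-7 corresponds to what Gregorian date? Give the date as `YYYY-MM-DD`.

0371-01-03

ISO week 1 of 370 is the week containing the first Thursday of 370.
Week 53, day 7 (Sunday) lands on 0371-01-03.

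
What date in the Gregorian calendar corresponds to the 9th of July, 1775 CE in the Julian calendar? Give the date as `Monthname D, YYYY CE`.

The Julian–Gregorian offset here is 11 days (Julian trailing).
9 July 1775 Julian + 11 days → 20 July 1775 Gregorian.

July 20, 1775 CE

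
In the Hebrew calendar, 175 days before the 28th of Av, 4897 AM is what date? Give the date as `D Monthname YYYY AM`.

Counting 175 days back from JDN 2136576 reaches JDN 2136401, which is 30 Adar I 4897 AM.

30 Adar I 4897 AM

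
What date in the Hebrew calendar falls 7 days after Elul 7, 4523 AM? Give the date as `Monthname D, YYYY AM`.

Elul 14, 4523 AM

JDN of Elul 7, 4523 AM = 1999975.
1999975 + 7 = 1999982.
JDN 1999982 in the Hebrew calendar is Elul 14, 4523 AM.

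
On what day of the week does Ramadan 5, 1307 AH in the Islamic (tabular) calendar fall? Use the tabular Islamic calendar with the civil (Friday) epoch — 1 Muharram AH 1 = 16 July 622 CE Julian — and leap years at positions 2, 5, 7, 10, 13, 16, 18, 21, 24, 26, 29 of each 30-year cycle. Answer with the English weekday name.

Friday

Equivalently 25 April 1890 Gregorian, JDN 2411483.
2411483 ≡ 4 (mod 7); counting from Monday = 0 gives Friday.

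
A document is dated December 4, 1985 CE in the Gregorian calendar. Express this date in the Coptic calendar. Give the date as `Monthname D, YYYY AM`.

Hathor 25, 1702 AM

Julian Day Number of the source date = 2446404.
Converting JDN 2446404 to the Coptic calendar gives 25 Hathor 1702 AM.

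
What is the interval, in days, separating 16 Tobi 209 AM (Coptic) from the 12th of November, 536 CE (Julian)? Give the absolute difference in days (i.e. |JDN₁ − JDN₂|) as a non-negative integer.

16011

First date → JDN 1901137; second date → JDN 1917148.
The interval is |1901137 − 1917148| = 16011 days.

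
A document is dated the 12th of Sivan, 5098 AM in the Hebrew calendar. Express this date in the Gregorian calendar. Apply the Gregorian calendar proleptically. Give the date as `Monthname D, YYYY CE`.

June 8, 1338 CE

Both dates share Julian Day Number 2209913; in the Gregorian calendar that is 8 June 1338 CE.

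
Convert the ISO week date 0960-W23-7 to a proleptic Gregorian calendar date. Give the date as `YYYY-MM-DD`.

0960-06-08

ISO week 1 of 960 is the week containing the first Thursday of 960.
Week 23, day 7 (Sunday) lands on 0960-06-08.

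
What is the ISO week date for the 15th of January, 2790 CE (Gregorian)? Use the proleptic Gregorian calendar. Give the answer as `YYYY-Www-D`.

2790-W03-1

The weekday is Monday (ISO weekday 1).
That Monday belongs to ISO week 3 of ISO year 2790.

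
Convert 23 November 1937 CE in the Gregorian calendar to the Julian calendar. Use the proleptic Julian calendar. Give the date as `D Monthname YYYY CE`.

10 November 1937 CE

The Julian–Gregorian offset here is 13 days (Julian trailing).
23 November 1937 Gregorian − 13 days → 10 November 1937 Julian.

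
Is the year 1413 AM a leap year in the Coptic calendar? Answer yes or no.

1413 mod 4 = 1; in the Coptic calendar a year is leap when year mod 4 = 3, so it is a common year.

no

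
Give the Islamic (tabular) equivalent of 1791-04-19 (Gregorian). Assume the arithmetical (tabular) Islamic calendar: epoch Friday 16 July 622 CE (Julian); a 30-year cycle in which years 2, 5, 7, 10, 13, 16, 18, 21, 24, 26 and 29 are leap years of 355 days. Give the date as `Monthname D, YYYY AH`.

Julian Day Number of the source date = 2375318.
Converting JDN 2375318 to the tabular Islamic calendar gives 15 Sha'ban 1205 AH.

Sha'ban 15, 1205 AH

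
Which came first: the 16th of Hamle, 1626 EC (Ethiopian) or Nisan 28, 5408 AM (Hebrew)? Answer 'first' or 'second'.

Converting both to JDN: 2318067 vs 2323090; the smaller is the first.

first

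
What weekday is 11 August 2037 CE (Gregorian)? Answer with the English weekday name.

Tuesday

JDN 2465282 mod 7 = 1, and JDN 0 was a Monday, so this is a Tuesday.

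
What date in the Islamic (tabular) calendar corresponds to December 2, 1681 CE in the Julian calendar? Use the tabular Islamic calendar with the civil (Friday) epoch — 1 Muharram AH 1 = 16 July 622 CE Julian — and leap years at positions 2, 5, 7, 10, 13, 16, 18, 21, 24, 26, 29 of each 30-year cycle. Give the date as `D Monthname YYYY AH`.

1 Dhu al-Hijjah 1092 AH

The source date corresponds to 12 December 1681 in the Gregorian calendar (JDN 2335379).
That day falls on 1 Dhu al-Hijjah 1092 AH in the tabular Islamic calendar.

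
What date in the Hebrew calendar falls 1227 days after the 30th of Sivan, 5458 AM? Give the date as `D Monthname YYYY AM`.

Counting 1227 days forward from JDN 2341402 reaches JDN 2342629, which is 17 Tishrei 5462 AM.

17 Tishrei 5462 AM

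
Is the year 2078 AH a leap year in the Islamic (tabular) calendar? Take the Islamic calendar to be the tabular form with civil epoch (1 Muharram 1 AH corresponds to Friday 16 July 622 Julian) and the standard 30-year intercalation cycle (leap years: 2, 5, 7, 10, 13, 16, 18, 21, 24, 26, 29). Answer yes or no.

no

Year 2078 AH is year 8 of its 30-year cycle; leap positions are 2, 5, 7, 10, 13, 16, 18, 21, 24, 26, 29, so it is a common year (354 days).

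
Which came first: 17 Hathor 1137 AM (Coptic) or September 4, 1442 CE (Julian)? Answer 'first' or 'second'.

The two dates have Julian Day Numbers 2240030 and 2247995 respectively.
Since 2240030 < 2247995, the first date comes first.

first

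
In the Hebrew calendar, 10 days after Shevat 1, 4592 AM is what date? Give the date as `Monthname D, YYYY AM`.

Shevat 11, 4592 AM

Counting 10 days forward from JDN 2024953 reaches JDN 2024963, which is Shevat 11, 4592 AM.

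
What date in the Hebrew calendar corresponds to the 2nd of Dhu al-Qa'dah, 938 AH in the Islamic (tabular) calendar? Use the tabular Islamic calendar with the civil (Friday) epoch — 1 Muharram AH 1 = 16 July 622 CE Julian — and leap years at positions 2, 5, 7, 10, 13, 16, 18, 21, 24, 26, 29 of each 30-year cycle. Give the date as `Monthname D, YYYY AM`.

The source date corresponds to 16 June 1532 in the proleptic Gregorian calendar (JDN 2280778).
That day falls on 3 Tammuz 5292 AM in the Hebrew calendar.

Tammuz 3, 5292 AM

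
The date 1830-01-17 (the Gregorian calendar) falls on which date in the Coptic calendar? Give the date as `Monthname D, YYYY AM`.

Tobi 10, 1546 AM

Both dates share Julian Day Number 2389470; in the Coptic calendar that is 10 Tobi 1546 AM.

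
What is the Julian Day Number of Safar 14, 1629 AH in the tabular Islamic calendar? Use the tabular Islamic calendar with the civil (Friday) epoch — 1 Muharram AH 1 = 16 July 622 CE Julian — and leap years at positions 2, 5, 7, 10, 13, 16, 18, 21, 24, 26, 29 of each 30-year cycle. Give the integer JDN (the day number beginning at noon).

2525392

Equivalently 10 March 2202 (Gregorian).
JDN 2451545 is 1 January 2000 CE (Gregorian); the target day is +73847 days from there, so JDN = 2525392.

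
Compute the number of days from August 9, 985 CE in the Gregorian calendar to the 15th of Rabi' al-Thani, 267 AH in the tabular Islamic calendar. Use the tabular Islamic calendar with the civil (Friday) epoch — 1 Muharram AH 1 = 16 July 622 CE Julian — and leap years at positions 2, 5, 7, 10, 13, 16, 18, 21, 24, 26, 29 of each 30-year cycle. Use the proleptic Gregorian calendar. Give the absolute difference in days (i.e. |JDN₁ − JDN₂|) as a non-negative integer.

38240

JDN of the first date = 2081045.
JDN of the second date = 2042805.
|2042805 − 2081045| = 38240.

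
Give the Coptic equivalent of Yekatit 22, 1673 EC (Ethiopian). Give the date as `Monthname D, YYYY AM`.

Meshir 22, 1397 AM

Julian Day Number of the source date = 2335090.
Converting JDN 2335090 to the Coptic calendar gives 22 Meshir 1397 AM.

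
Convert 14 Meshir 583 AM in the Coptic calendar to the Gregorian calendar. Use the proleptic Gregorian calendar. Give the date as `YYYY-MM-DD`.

0867-02-12

Julian Day Number of the source date = 2037768.
Converting JDN 2037768 to the Gregorian calendar gives 12 February 867 CE.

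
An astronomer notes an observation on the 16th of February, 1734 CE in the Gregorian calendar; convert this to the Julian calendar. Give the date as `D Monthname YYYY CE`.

5 February 1734 CE

At this point the Julian calendar is 11 days behind the Gregorian.
16 February 1734 Gregorian − 11 days → 5 February 1734 Julian.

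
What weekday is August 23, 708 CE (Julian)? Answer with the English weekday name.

In the proleptic Gregorian calendar this is 27 August 708 (JDN 1979890).
1979890 ≡ 3 (mod 7); counting from Monday = 0 gives Thursday.

Thursday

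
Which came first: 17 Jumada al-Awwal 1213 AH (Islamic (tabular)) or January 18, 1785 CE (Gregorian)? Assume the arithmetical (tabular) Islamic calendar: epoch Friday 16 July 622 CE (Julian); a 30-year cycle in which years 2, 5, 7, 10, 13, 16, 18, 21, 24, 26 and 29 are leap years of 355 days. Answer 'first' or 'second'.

second

The two dates have Julian Day Numbers 2378066 and 2373036 respectively.
Since 2373036 < 2378066, the second date comes first.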